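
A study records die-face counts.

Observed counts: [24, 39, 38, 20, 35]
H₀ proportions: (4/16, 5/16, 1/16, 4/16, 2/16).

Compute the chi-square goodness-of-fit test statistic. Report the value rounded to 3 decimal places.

n = 156; E_i = n·p_i = [39.00, 48.75, 9.75, 39.00, 19.50]
χ² = (24−39.00)²/39.00 + (39−48.75)²/48.75 + (38−9.75)²/9.75 + (20−39.00)²/39.00 + (35−19.50)²/19.50 = 111.1487
df = 4

test statistic = 111.149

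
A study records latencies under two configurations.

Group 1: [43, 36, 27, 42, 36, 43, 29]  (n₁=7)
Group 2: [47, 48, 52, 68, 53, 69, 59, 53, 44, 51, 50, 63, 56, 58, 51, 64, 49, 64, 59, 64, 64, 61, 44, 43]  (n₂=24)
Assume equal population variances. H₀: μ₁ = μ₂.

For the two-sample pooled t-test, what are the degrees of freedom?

degrees of freedom = 29

df = n₁ + n₂ − 2 = 7 + 24 − 2 = 29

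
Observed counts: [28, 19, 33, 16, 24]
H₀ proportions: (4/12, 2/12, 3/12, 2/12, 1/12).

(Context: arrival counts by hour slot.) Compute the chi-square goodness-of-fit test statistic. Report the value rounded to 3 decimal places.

n = 120; E_i = n·p_i = [40.00, 20.00, 30.00, 20.00, 10.00]
χ² = (28−40.00)²/40.00 + (19−20.00)²/20.00 + (33−30.00)²/30.00 + (16−20.00)²/20.00 + (24−10.00)²/10.00 = 24.3500
df = 4

test statistic = 24.350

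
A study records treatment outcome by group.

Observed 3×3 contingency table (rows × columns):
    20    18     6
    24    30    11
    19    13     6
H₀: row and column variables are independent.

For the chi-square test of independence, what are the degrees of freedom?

df = (r−1)(c−1) = (3−1)·(3−1) = 4

degrees of freedom = 4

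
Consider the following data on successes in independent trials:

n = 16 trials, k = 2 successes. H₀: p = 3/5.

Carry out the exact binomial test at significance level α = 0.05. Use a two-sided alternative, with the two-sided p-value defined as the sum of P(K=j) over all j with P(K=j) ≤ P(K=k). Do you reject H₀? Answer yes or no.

Exact binomial: n=16, k=2, p₀=3/5=0.6000
P(X=j) = C(n,j)·p₀^j·(1−p₀)^(n−j); p = Σ P(X=j) over j with P(X=j) ≤ P(X=2)
p-value (two-sided) = 0.00013
At α=0.05: p < α → reject H₀

reject H₀: yes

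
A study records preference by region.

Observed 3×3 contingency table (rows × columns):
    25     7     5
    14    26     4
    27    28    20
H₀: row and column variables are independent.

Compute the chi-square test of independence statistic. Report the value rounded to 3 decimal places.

test statistic = 21.121

Row totals [37, 44, 75], col totals [66, 61, 29], n=156
χ² = (25−15.65)²/15.65 + (7−14.47)²/14.47 + (5−6.88)²/6.88 + (14−18.62)²/18.62 + (26−17.21)²/17.21 + (4−8.18)²/8.18 + (27−31.73)²/31.73 + (28−29.33)²/29.33 + (20−13.94)²/13.94 = 21.1207
df = 4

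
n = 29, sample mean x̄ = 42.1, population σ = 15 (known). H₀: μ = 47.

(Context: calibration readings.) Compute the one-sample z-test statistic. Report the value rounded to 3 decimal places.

SE = σ/√n = 15/√29 = 2.7854
z = (x̄−μ₀)/SE = (42.1−47)/2.7854 = -1.7592

test statistic = -1.759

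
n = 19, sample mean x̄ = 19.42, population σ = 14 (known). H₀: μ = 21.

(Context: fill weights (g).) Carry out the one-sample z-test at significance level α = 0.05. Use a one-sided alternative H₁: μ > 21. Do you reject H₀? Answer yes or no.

reject H₀: no

SE = σ/√n = 14/√19 = 3.2118
z = (x̄−μ₀)/SE = (19.42−21)/3.2118 = -0.4919
p-value (one-sided, H₁ greater) = 0.68862
At α=0.05: p ≥ α → fail to reject H₀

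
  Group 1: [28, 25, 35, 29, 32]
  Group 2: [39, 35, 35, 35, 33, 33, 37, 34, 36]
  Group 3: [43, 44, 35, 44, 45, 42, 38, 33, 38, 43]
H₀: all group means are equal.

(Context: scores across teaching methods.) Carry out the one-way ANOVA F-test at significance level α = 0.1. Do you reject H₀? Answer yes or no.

reject H₀: yes

Group means [29.80, 35.22, 40.50], grand mean 36.292
SSB = Σnᵢ(x̄ᵢ−x̄)² = 398.103; SSW = ΣΣ(x−x̄ᵢ)² = 246.856
MSB = 398.103/2 = 199.0514; MSW = 246.856/21 = 11.7550
F = MSB/MSW = 16.9333
df = (2, 21)
p-value (upper-tail) = 0.00004
At α=0.1: p < α → reject H₀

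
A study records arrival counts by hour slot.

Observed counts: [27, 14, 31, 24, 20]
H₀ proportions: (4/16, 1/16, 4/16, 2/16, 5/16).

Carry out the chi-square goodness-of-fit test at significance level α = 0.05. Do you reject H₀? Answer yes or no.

n = 116; E_i = n·p_i = [29.00, 7.25, 29.00, 14.50, 36.25]
χ² = (27−29.00)²/29.00 + (14−7.25)²/7.25 + (31−29.00)²/29.00 + (24−14.50)²/14.50 + (20−36.25)²/36.25 = 20.0690
df = 4
p-value (upper-tail) = 0.00048
At α=0.05: p < α → reject H₀

reject H₀: yes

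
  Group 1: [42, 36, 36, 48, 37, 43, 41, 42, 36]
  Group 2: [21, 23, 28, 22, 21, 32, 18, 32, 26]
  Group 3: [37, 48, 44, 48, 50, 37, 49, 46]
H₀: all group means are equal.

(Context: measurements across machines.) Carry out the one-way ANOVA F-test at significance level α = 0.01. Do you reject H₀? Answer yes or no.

reject H₀: yes

Group means [40.11, 24.78, 44.88], grand mean 36.269
SSB = Σnᵢ(x̄ᵢ−x̄)² = 1913.796; SSW = ΣΣ(x−x̄ᵢ)² = 529.319
MSB = 1913.796/2 = 956.8980; MSW = 529.319/23 = 23.0139
F = MSB/MSW = 41.5792
df = (2, 23)
p-value (upper-tail) = 0.00000
At α=0.01: p < α → reject H₀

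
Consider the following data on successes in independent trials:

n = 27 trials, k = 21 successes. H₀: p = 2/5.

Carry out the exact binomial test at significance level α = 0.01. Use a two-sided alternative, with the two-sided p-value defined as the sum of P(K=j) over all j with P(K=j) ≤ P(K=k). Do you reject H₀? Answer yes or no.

Exact binomial: n=27, k=21, p₀=2/5=0.4000
P(X=j) = C(n,j)·p₀^j·(1−p₀)^(n−j); p = Σ P(X=j) over j with P(X=j) ≤ P(X=21)
p-value (two-sided) = 0.00009
At α=0.01: p < α → reject H₀

reject H₀: yes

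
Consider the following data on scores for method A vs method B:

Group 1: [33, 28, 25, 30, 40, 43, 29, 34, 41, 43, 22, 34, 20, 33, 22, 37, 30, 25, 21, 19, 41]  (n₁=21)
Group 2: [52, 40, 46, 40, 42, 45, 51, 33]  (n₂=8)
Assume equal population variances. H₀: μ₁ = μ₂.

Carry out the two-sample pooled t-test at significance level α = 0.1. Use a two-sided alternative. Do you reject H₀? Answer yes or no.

x̄₁=30.952, s₁=7.890, n₁=21
x̄₂=43.625, s₂=6.255, n₂=8
s_p² = [20·7.890² + 7·6.255²]/27 = 56.2529
SE = √(s_p²·(1/21+1/8)) = 3.1161
t = (30.952−43.625)/3.1161 = -4.0668
df = 27
p-value (two-sided) = 0.00037
At α=0.1: p < α → reject H₀

reject H₀: yes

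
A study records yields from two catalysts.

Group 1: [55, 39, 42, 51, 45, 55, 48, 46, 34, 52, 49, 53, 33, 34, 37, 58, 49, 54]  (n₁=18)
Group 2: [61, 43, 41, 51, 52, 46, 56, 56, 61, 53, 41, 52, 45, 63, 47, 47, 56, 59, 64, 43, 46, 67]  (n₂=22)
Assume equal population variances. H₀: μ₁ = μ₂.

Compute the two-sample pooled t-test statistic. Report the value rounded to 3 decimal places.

x̄₁=46.333, s₁=8.059, n₁=18
x̄₂=52.273, s₂=7.941, n₂=22
s_p² = [17·8.059² + 21·7.941²]/38 = 63.9043
SE = √(s_p²·(1/18+1/22)) = 2.5407
t = (46.333−52.273)/2.5407 = -2.3377
df = 38

test statistic = -2.338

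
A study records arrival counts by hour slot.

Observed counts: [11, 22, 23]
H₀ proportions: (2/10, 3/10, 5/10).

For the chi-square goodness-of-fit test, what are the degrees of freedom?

df = k − 1 = 3 − 1 = 2

degrees of freedom = 2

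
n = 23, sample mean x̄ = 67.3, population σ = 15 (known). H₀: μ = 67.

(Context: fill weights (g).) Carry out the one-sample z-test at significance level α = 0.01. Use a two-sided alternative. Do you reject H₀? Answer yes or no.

reject H₀: no

SE = σ/√n = 15/√23 = 3.1277
z = (x̄−μ₀)/SE = (67.3−67)/3.1277 = 0.0959
p-value (two-sided) = 0.92359
At α=0.01: p ≥ α → fail to reject H₀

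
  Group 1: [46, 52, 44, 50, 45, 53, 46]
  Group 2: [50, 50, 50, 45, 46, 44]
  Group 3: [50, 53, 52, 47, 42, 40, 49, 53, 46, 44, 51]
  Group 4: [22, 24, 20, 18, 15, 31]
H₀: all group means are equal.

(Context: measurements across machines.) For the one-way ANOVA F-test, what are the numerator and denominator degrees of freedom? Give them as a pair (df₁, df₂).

degrees of freedom = [3, 26]

k = 4 groups, N = 30 total
df = (k−1, N−k) = (4−1, 30−4) = (3, 26)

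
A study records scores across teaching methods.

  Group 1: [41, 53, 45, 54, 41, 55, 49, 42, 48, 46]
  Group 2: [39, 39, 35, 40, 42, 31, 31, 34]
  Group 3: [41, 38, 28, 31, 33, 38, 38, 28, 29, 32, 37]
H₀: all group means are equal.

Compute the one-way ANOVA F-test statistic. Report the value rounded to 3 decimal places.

test statistic = 22.806

Group means [47.40, 36.38, 33.91], grand mean 39.241
SSB = Σnᵢ(x̄ᵢ−x̄)² = 1044.126; SSW = ΣΣ(x−x̄ᵢ)² = 595.184
MSB = 1044.126/2 = 522.0631; MSW = 595.184/26 = 22.8917
F = MSB/MSW = 22.8058
df = (2, 26)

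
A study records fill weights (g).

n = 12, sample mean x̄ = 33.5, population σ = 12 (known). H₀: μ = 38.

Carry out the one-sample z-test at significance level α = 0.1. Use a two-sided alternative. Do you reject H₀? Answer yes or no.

reject H₀: no

SE = σ/√n = 12/√12 = 3.4641
z = (x̄−μ₀)/SE = (33.5−38)/3.4641 = -1.2990
p-value (two-sided) = 0.19393
At α=0.1: p ≥ α → fail to reject H₀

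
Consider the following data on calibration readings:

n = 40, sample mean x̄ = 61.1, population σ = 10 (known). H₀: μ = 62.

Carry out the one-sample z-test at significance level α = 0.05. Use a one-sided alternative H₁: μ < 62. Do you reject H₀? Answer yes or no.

reject H₀: no

SE = σ/√n = 10/√40 = 1.5811
z = (x̄−μ₀)/SE = (61.1−62)/1.5811 = -0.5692
p-value (one-sided, H₁ less) = 0.28461
At α=0.05: p ≥ α → fail to reject H₀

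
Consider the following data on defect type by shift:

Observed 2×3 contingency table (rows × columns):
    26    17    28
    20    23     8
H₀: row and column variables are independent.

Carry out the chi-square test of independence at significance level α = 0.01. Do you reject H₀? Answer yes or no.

reject H₀: yes

Row totals [71, 51], col totals [46, 40, 36], n=122
χ² = (26−26.77)²/26.77 + (17−23.28)²/23.28 + (28−20.95)²/20.95 + (20−19.23)²/19.23 + (23−16.72)²/16.72 + (8−15.05)²/15.05 = 9.7778
df = 2
p-value (upper-tail) = 0.00753
At α=0.01: p < α → reject H₀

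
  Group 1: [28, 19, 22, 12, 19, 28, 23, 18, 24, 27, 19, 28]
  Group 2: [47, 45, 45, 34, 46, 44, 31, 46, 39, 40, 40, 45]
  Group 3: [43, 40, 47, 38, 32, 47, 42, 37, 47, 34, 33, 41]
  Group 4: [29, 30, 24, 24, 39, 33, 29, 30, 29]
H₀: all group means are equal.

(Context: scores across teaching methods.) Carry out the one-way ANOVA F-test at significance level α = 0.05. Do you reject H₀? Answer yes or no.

reject H₀: yes

Group means [22.25, 41.83, 40.08, 29.67], grand mean 33.711
SSB = Σnᵢ(x̄ᵢ−x̄)² = 3002.411; SSW = ΣΣ(x−x̄ᵢ)² = 1056.833
MSB = 3002.411/3 = 1000.8037; MSW = 1056.833/41 = 25.7764
F = MSB/MSW = 38.8263
df = (3, 41)
p-value (upper-tail) = 0.00000
At α=0.05: p < α → reject H₀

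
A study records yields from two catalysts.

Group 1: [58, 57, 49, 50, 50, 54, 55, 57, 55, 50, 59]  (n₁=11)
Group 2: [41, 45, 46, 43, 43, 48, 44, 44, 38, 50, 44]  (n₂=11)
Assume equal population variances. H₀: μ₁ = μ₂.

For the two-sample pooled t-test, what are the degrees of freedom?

df = n₁ + n₂ − 2 = 11 + 11 − 2 = 20

degrees of freedom = 20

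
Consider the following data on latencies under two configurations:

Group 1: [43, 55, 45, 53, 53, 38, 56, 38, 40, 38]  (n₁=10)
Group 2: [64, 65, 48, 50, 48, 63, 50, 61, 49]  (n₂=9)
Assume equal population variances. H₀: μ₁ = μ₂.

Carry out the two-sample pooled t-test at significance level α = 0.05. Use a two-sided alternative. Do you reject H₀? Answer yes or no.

reject H₀: yes

x̄₁=45.900, s₁=7.578, n₁=10
x̄₂=55.333, s₂=7.616, n₂=9
s_p² = [9·7.578² + 8·7.616²]/17 = 57.7000
SE = √(s_p²·(1/10+1/9)) = 3.4901
t = (45.900−55.333)/3.4901 = -2.7028
df = 17
p-value (two-sided) = 0.01509
At α=0.05: p < α → reject H₀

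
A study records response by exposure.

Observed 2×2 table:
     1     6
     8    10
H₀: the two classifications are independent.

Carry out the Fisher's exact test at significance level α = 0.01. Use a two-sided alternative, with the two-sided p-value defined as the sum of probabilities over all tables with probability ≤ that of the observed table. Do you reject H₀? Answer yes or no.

Margins: r₁=7, r₂=18, c₁=9, c₂=16, n=25
p_obs = C(7,1)·C(18,8)/C(25,9); sum pmf over tables with pmf ≤ p_obs
p-value (two-sided) = 0.35484
At α=0.01: p ≥ α → fail to reject H₀

reject H₀: no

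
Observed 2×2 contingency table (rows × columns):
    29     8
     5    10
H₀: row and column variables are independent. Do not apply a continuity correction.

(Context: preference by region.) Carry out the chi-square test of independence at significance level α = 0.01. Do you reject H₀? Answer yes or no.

Row totals [37, 15], col totals [34, 18], n=52
χ² = (29−24.19)²/24.19 + (8−12.81)²/12.81 + (5−9.81)²/9.81 + (10−5.19)²/5.19 = 9.5684
df = 1
p-value (upper-tail) = 0.00198
At α=0.01: p < α → reject H₀

reject H₀: yes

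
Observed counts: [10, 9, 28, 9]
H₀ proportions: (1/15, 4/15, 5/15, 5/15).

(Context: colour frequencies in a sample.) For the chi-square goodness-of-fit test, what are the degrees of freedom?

df = k − 1 = 4 − 1 = 3

degrees of freedom = 3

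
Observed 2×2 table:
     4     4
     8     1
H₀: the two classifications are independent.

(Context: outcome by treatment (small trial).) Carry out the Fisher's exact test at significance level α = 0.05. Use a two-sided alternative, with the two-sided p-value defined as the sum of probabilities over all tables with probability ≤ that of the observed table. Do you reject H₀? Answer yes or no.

Margins: r₁=8, r₂=9, c₁=12, c₂=5, n=17
p_obs = C(8,4)·C(9,8)/C(17,12); sum pmf over tables with pmf ≤ p_obs
p-value (two-sided) = 0.13122
At α=0.05: p ≥ α → fail to reject H₀

reject H₀: no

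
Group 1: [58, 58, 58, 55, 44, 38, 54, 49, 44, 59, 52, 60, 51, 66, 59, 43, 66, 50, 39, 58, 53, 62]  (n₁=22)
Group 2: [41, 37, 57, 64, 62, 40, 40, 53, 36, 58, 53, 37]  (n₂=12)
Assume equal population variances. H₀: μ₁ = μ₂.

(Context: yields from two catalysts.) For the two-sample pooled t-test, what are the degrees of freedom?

df = n₁ + n₂ − 2 = 22 + 12 − 2 = 32

degrees of freedom = 32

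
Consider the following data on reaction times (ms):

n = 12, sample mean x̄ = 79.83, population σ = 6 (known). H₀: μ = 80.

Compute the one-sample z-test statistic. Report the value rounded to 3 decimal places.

test statistic = -0.098

SE = σ/√n = 6/√12 = 1.7321
z = (x̄−μ₀)/SE = (79.83−80)/1.7321 = -0.0981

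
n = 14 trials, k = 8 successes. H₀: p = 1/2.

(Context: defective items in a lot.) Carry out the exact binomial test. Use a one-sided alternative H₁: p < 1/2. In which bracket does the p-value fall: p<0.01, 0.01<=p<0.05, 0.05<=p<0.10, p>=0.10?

Exact binomial: n=14, k=8, p₀=1/2=0.5000
P(X≤8) from Σ C(n,i)·p₀^i·(1−p₀)^(n−i)
p-value (one-sided, H₁ less) = 0.78802
→ bracket: p>=0.10

p-value bracket: p>=0.10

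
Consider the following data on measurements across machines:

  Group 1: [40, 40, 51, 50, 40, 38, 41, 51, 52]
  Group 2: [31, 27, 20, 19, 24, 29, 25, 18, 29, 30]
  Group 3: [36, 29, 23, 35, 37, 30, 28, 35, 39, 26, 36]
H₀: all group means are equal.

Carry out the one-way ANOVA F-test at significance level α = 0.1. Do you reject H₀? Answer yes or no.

Group means [44.78, 25.20, 32.18], grand mean 33.633
SSB = Σnᵢ(x̄ᵢ−x̄)² = 1852.175; SSW = ΣΣ(x−x̄ᵢ)² = 762.792
MSB = 1852.175/2 = 926.0874; MSW = 762.792/27 = 28.2516
F = MSB/MSW = 32.7801
df = (2, 27)
p-value (upper-tail) = 0.00000
At α=0.1: p < α → reject H₀

reject H₀: yes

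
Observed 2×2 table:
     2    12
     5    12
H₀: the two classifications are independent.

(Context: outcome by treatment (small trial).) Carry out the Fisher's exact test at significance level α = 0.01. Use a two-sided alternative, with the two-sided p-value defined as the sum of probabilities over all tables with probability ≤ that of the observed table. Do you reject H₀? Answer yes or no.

reject H₀: no

Margins: r₁=14, r₂=17, c₁=7, c₂=24, n=31
p_obs = C(14,2)·C(17,5)/C(31,7); sum pmf over tables with pmf ≤ p_obs
p-value (two-sided) = 0.41169
At α=0.01: p ≥ α → fail to reject H₀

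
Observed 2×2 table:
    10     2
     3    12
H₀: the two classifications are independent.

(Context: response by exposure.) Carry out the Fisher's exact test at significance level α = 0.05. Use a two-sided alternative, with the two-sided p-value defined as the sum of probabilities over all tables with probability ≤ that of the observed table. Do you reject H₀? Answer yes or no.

reject H₀: yes

Margins: r₁=12, r₂=15, c₁=13, c₂=14, n=27
p_obs = C(12,10)·C(15,3)/C(27,13); sum pmf over tables with pmf ≤ p_obs
p-value (two-sided) = 0.00184
At α=0.05: p < α → reject H₀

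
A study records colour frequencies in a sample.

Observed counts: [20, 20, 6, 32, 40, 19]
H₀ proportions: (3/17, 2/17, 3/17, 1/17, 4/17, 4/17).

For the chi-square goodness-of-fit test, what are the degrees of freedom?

df = k − 1 = 6 − 1 = 5

degrees of freedom = 5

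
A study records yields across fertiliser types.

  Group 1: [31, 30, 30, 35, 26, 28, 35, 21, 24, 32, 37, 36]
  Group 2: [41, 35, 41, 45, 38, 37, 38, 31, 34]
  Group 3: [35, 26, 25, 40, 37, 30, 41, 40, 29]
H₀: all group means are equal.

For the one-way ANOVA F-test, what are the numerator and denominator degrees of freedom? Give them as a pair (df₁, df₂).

k = 3 groups, N = 30 total
df = (k−1, N−k) = (3−1, 30−3) = (2, 27)

degrees of freedom = [2, 27]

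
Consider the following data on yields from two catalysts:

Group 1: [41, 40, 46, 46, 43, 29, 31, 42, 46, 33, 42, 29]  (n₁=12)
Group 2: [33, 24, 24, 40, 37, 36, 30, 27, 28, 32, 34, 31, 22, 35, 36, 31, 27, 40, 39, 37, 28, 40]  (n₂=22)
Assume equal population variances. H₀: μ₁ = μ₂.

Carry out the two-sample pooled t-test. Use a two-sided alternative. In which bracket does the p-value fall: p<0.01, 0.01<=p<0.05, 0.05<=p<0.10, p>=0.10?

x̄₁=39.000, s₁=6.647, n₁=12
x̄₂=32.318, s₂=5.567, n₂=22
s_p² = [11·6.647² + 21·5.567²]/32 = 35.5241
SE = √(s_p²·(1/12+1/22)) = 2.1389
t = (39.000−32.318)/2.1389 = 3.1239
df = 32
p-value (two-sided) = 0.00378
→ bracket: p<0.01

p-value bracket: p<0.01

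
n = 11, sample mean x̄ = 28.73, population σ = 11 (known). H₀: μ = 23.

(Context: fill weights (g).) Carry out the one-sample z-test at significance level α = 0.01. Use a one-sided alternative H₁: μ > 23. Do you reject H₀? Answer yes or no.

SE = σ/√n = 11/√11 = 3.3166
z = (x̄−μ₀)/SE = (28.73−23)/3.3166 = 1.7277
p-value (one-sided, H₁ greater) = 0.04202
At α=0.01: p ≥ α → fail to reject H₀

reject H₀: no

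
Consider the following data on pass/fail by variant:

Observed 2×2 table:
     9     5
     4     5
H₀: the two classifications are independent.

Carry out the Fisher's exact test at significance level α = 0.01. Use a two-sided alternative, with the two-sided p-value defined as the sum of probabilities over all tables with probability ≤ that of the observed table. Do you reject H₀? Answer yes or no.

Margins: r₁=14, r₂=9, c₁=13, c₂=10, n=23
p_obs = C(14,9)·C(9,4)/C(23,13); sum pmf over tables with pmf ≤ p_obs
p-value (two-sided) = 0.41728
At α=0.01: p ≥ α → fail to reject H₀

reject H₀: no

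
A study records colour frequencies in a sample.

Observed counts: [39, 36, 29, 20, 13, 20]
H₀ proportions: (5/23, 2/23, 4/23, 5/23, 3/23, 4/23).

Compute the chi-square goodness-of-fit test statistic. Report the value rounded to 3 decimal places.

test statistic = 47.917

n = 157; E_i = n·p_i = [34.13, 13.65, 27.30, 34.13, 20.48, 27.30]
χ² = (39−34.13)²/34.13 + (36−13.65)²/13.65 + (29−27.30)²/27.30 + (20−34.13)²/34.13 + (13−20.48)²/20.48 + (20−27.30)²/27.30 = 47.9173
df = 5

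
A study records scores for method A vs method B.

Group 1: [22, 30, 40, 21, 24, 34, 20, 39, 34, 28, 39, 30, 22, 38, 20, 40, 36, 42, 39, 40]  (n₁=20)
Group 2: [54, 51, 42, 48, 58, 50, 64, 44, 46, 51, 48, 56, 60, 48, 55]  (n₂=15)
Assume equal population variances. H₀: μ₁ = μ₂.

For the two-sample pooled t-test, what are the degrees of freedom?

degrees of freedom = 33

df = n₁ + n₂ − 2 = 20 + 15 − 2 = 33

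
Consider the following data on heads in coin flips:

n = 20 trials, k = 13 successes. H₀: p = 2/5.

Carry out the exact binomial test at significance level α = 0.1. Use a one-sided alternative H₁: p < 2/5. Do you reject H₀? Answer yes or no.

Exact binomial: n=20, k=13, p₀=2/5=0.4000
P(X≤13) from Σ C(n,i)·p₀^i·(1−p₀)^(n−i)
p-value (one-sided, H₁ less) = 0.99353
At α=0.1: p ≥ α → fail to reject H₀

reject H₀: no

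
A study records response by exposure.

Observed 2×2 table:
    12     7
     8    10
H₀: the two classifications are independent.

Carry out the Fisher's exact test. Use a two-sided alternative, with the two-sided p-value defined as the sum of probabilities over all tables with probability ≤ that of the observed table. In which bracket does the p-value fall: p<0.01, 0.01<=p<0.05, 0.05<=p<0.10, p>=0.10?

p-value bracket: p>=0.10

Margins: r₁=19, r₂=18, c₁=20, c₂=17, n=37
p_obs = C(19,12)·C(18,8)/C(37,20); sum pmf over tables with pmf ≤ p_obs
p-value (two-sided) = 0.32998
→ bracket: p>=0.10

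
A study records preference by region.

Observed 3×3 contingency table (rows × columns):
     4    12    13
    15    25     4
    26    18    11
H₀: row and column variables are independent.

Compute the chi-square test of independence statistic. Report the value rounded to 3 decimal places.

Row totals [29, 44, 55], col totals [45, 55, 28], n=128
χ² = (4−10.20)²/10.20 + (12−12.46)²/12.46 + (13−6.34)²/6.34 + (15−15.47)²/15.47 + (25−18.91)²/18.91 + (4−9.62)²/9.62 + (26−19.34)²/19.34 + (18−23.63)²/23.63 + (11−12.03)²/12.03 = 19.7592
df = 4

test statistic = 19.759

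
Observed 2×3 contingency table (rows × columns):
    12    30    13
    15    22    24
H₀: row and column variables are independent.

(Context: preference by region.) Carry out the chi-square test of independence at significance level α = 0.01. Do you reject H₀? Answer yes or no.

reject H₀: no

Row totals [55, 61], col totals [27, 52, 37], n=116
χ² = (12−12.80)²/12.80 + (30−24.66)²/24.66 + (13−17.54)²/17.54 + (15−14.20)²/14.20 + (22−27.34)²/27.34 + (24−19.46)²/19.46 = 4.5362
df = 2
p-value (upper-tail) = 0.10351
At α=0.01: p ≥ α → fail to reject H₀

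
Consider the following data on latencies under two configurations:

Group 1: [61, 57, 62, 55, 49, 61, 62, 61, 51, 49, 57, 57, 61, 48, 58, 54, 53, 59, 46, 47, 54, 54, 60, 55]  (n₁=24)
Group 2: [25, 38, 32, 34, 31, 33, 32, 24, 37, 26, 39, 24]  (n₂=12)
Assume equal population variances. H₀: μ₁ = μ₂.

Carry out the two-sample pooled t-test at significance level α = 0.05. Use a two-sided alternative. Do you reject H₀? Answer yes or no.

reject H₀: yes

x̄₁=55.458, s₁=5.056, n₁=24
x̄₂=31.250, s₂=5.413, n₂=12
s_p² = [23·5.056² + 11·5.413²]/34 = 26.7708
SE = √(s_p²·(1/24+1/12)) = 1.8293
t = (55.458−31.250)/1.8293 = 13.2336
df = 34
p-value (two-sided) = 0.00000
At α=0.05: p < α → reject H₀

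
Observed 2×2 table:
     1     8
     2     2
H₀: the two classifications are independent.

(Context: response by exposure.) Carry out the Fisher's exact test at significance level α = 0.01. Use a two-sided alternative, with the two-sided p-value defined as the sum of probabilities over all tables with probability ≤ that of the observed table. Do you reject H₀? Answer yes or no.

Margins: r₁=9, r₂=4, c₁=3, c₂=10, n=13
p_obs = C(9,1)·C(4,2)/C(13,3); sum pmf over tables with pmf ≤ p_obs
p-value (two-sided) = 0.20280
At α=0.01: p ≥ α → fail to reject H₀

reject H₀: no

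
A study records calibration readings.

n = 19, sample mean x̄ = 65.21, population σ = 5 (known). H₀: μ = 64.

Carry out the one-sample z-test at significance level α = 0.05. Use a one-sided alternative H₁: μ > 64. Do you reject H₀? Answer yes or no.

SE = σ/√n = 5/√19 = 1.1471
z = (x̄−μ₀)/SE = (65.21−64)/1.1471 = 1.0549
p-value (one-sided, H₁ greater) = 0.14575
At α=0.05: p ≥ α → fail to reject H₀

reject H₀: no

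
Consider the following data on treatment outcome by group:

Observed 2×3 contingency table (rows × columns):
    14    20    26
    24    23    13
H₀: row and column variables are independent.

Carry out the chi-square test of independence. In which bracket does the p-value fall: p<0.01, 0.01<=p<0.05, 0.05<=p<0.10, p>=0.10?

p-value bracket: 0.01<=p<0.05

Row totals [60, 60], col totals [38, 43, 39], n=120
χ² = (14−19.00)²/19.00 + (20−21.50)²/21.50 + (26−19.50)²/19.50 + (24−19.00)²/19.00 + (23−21.50)²/21.50 + (13−19.50)²/19.50 = 7.1742
df = 2
p-value (upper-tail) = 0.02768
→ bracket: 0.01<=p<0.05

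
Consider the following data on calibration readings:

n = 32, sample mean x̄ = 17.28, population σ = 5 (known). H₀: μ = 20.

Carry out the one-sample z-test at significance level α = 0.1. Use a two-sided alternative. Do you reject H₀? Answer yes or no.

reject H₀: yes

SE = σ/√n = 5/√32 = 0.8839
z = (x̄−μ₀)/SE = (17.28−20)/0.8839 = -3.0773
p-value (two-sided) = 0.00209
At α=0.1: p < α → reject H₀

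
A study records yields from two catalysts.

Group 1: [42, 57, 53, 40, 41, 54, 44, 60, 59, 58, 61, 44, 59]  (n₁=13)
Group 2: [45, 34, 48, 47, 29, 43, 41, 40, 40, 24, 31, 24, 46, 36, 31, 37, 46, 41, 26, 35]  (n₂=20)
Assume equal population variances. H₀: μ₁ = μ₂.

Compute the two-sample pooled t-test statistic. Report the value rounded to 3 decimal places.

x̄₁=51.692, s₁=8.169, n₁=13
x̄₂=37.200, s₂=7.750, n₂=20
s_p² = [12·8.169² + 19·7.750²]/31 = 62.6442
SE = √(s_p²·(1/13+1/20)) = 2.8198
t = (51.692−37.200)/2.8198 = 5.1396
df = 31

test statistic = 5.140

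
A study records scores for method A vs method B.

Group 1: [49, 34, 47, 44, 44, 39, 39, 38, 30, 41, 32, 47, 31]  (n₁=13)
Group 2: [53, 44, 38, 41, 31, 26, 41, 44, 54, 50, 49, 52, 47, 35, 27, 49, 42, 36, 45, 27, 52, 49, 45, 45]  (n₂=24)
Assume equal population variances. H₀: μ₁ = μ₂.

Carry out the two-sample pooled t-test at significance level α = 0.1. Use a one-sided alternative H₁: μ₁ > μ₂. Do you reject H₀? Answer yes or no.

x̄₁=39.615, s₁=6.436, n₁=13
x̄₂=42.583, s₂=8.490, n₂=24
s_p² = [12·6.436² + 23·8.490²]/35 = 61.5689
SE = √(s_p²·(1/13+1/24)) = 2.7021
t = (39.615−42.583)/2.7021 = -1.0984
df = 35
p-value (one-sided, H₁ greater) = 0.86023
At α=0.1: p ≥ α → fail to reject H₀

reject H₀: no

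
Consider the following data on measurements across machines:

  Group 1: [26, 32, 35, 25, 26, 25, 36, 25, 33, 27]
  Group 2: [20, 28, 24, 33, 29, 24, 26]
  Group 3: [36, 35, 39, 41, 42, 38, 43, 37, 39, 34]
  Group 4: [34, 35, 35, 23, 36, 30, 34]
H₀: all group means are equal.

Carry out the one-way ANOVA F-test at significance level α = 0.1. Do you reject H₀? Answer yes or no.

Group means [29.00, 26.29, 38.40, 32.43], grand mean 31.912
SSB = Σnᵢ(x̄ᵢ−x̄)² = 729.192; SSW = ΣΣ(x−x̄ᵢ)² = 491.543
MSB = 729.192/3 = 243.0641; MSW = 491.543/30 = 16.3848
F = MSB/MSW = 14.8348
df = (3, 30)
p-value (upper-tail) = 0.00000
At α=0.1: p < α → reject H₀

reject H₀: yes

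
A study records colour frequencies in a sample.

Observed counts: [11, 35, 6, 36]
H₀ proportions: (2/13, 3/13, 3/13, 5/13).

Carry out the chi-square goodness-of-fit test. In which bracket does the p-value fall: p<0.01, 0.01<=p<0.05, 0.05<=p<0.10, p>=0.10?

n = 88; E_i = n·p_i = [13.54, 20.31, 20.31, 33.85]
χ² = (11−13.54)²/13.54 + (35−20.31)²/20.31 + (6−20.31)²/20.31 + (36−33.85)²/33.85 = 21.3231
df = 3
p-value (upper-tail) = 0.00009
→ bracket: p<0.01

p-value bracket: p<0.01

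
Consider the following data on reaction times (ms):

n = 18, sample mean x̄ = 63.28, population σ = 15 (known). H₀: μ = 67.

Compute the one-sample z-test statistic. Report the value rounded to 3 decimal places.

SE = σ/√n = 15/√18 = 3.5355
z = (x̄−μ₀)/SE = (63.28−67)/3.5355 = -1.0522

test statistic = -1.052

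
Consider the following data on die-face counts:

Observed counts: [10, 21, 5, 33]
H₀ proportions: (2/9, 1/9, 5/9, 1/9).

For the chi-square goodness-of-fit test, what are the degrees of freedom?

degrees of freedom = 3

df = k − 1 = 4 − 1 = 3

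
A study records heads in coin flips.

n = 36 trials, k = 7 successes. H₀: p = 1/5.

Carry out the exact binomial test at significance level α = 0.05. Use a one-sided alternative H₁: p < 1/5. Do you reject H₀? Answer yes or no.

Exact binomial: n=36, k=7, p₀=1/5=0.2000
P(X≤7) from Σ C(n,i)·p₀^i·(1−p₀)^(n−i)
p-value (one-sided, H₁ less) = 0.56603
At α=0.05: p ≥ α → fail to reject H₀

reject H₀: no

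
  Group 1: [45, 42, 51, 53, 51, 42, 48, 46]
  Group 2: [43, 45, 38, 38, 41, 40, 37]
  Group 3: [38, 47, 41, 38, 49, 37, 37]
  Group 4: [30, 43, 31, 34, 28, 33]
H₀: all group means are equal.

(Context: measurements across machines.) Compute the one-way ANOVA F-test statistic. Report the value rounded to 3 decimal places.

test statistic = 11.801

Group means [47.25, 40.29, 41.00, 33.17], grand mean 40.929
SSB = Σnᵢ(x̄ᵢ−x̄)² = 684.095; SSW = ΣΣ(x−x̄ᵢ)² = 463.762
MSB = 684.095/3 = 228.0317; MSW = 463.762/24 = 19.3234
F = MSB/MSW = 11.8008
df = (3, 24)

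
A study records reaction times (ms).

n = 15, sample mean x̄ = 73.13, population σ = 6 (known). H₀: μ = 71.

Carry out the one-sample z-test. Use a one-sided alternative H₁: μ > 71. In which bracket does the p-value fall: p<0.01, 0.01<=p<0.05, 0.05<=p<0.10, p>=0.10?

SE = σ/√n = 6/√15 = 1.5492
z = (x̄−μ₀)/SE = (73.13−71)/1.5492 = 1.3749
p-value (one-sided, H₁ greater) = 0.08458
→ bracket: 0.05<=p<0.10

p-value bracket: 0.05<=p<0.10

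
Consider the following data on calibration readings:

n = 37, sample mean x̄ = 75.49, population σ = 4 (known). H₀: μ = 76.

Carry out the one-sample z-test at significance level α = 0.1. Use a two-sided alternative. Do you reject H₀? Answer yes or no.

reject H₀: no

SE = σ/√n = 4/√37 = 0.6576
z = (x̄−μ₀)/SE = (75.49−76)/0.6576 = -0.7756
p-value (two-sided) = 0.43801
At α=0.1: p ≥ α → fail to reject H₀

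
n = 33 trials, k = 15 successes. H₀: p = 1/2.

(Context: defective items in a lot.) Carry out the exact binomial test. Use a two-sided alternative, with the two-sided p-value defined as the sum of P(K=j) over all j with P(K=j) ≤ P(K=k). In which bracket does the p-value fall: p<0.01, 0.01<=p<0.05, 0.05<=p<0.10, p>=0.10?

Exact binomial: n=33, k=15, p₀=1/2=0.5000
P(X=j) = C(n,j)·p₀^j·(1−p₀)^(n−j); p = Σ P(X=j) over j with P(X=j) ≤ P(X=15)
p-value (two-sided) = 0.72833
→ bracket: p>=0.10

p-value bracket: p>=0.10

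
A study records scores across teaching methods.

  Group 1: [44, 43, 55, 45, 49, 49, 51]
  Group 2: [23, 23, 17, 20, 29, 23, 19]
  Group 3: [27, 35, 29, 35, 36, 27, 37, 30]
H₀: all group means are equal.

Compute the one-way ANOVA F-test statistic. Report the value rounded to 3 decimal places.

Group means [48.00, 22.00, 32.00], grand mean 33.909
SSB = Σnᵢ(x̄ᵢ−x̄)² = 2411.818; SSW = ΣΣ(x−x̄ᵢ)² = 322.000
MSB = 2411.818/2 = 1205.9091; MSW = 322.000/19 = 16.9474
F = MSB/MSW = 71.1561
df = (2, 19)

test statistic = 71.156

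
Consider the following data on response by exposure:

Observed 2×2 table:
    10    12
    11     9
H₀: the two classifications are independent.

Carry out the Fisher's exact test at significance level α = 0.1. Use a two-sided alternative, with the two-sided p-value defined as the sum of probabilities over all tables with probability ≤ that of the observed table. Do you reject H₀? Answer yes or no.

reject H₀: no

Margins: r₁=22, r₂=20, c₁=21, c₂=21, n=42
p_obs = C(22,10)·C(20,11)/C(42,21); sum pmf over tables with pmf ≤ p_obs
p-value (two-sided) = 0.75786
At α=0.1: p ≥ α → fail to reject H₀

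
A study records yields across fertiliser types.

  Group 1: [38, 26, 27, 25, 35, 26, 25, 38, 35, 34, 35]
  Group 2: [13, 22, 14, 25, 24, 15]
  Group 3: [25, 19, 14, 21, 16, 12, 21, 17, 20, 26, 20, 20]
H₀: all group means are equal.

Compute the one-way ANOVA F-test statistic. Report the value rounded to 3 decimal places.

test statistic = 21.145

Group means [31.27, 18.83, 19.25], grand mean 23.724
SSB = Σnᵢ(x̄ᵢ−x̄)² = 1010.528; SSW = ΣΣ(x−x̄ᵢ)² = 621.265
MSB = 1010.528/2 = 505.2640; MSW = 621.265/26 = 23.8948
F = MSB/MSW = 21.1453
df = (2, 26)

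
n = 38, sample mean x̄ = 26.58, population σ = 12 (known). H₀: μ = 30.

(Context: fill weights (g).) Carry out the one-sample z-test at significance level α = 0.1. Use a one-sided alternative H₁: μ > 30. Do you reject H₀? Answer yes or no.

reject H₀: no

SE = σ/√n = 12/√38 = 1.9467
z = (x̄−μ₀)/SE = (26.58−30)/1.9467 = -1.7569
p-value (one-sided, H₁ greater) = 0.96053
At α=0.1: p ≥ α → fail to reject H₀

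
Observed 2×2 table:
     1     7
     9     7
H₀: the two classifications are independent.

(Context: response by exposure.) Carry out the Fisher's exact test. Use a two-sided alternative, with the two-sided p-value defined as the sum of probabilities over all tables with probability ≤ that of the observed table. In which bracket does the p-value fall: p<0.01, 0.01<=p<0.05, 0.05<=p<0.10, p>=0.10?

p-value bracket: 0.05<=p<0.10

Margins: r₁=8, r₂=16, c₁=10, c₂=14, n=24
p_obs = C(8,1)·C(16,9)/C(24,10); sum pmf over tables with pmf ≤ p_obs
p-value (two-sided) = 0.07908
→ bracket: 0.05<=p<0.10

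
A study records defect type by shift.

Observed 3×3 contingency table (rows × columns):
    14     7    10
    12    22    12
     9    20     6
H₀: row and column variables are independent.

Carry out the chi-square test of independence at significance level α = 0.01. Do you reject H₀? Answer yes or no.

Row totals [31, 46, 35], col totals [35, 49, 28], n=112
χ² = (14−9.69)²/9.69 + (7−13.56)²/13.56 + (10−7.75)²/7.75 + (12−14.38)²/14.38 + (22−20.12)²/20.12 + (12−11.50)²/11.50 + (9−10.94)²/10.94 + (20−15.31)²/15.31 + (6−8.75)²/8.75 = 8.9797
df = 4
p-value (upper-tail) = 0.06161
At α=0.01: p ≥ α → fail to reject H₀

reject H₀: no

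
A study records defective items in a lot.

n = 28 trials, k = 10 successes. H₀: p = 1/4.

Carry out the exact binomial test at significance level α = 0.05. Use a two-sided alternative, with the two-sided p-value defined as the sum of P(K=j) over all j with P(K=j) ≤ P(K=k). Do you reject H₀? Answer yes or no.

Exact binomial: n=28, k=10, p₀=1/4=0.2500
P(X=j) = C(n,j)·p₀^j·(1−p₀)^(n−j); p = Σ P(X=j) over j with P(X=j) ≤ P(X=10)
p-value (two-sided) = 0.19359
At α=0.05: p ≥ α → fail to reject H₀

reject H₀: no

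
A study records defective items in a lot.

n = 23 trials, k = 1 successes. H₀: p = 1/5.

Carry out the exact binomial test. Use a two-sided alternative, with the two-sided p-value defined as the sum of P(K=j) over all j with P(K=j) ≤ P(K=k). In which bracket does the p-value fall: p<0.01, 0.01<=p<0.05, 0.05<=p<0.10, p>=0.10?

Exact binomial: n=23, k=1, p₀=1/5=0.2000
P(X=j) = C(n,j)·p₀^j·(1−p₀)^(n−j); p = Σ P(X=j) over j with P(X=j) ≤ P(X=1)
p-value (two-sided) = 0.06719
→ bracket: 0.05<=p<0.10

p-value bracket: 0.05<=p<0.10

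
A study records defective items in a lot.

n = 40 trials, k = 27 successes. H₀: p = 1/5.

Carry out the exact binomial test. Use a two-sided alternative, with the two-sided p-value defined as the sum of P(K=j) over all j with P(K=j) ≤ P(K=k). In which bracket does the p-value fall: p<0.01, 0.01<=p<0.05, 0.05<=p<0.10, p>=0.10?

Exact binomial: n=40, k=27, p₀=1/5=0.2000
P(X=j) = C(n,j)·p₀^j·(1−p₀)^(n−j); p = Σ P(X=j) over j with P(X=j) ≤ P(X=27)
p-value (two-sided) = 0.00000
→ bracket: p<0.01

p-value bracket: p<0.01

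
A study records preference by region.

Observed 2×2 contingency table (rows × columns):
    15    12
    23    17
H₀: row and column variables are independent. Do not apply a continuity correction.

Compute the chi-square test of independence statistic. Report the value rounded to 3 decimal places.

test statistic = 0.025

Row totals [27, 40], col totals [38, 29], n=67
χ² = (15−15.31)²/15.31 + (12−11.69)²/11.69 + (23−22.69)²/22.69 + (17−17.31)²/17.31 = 0.0248
df = 1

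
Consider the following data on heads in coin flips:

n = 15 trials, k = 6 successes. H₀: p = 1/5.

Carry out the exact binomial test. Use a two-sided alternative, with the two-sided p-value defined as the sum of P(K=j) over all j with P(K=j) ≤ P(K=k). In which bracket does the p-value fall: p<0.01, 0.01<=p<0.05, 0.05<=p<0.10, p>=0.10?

p-value bracket: 0.05<=p<0.10

Exact binomial: n=15, k=6, p₀=1/5=0.2000
P(X=j) = C(n,j)·p₀^j·(1−p₀)^(n−j); p = Σ P(X=j) over j with P(X=j) ≤ P(X=6)
p-value (two-sided) = 0.09624
→ bracket: 0.05<=p<0.10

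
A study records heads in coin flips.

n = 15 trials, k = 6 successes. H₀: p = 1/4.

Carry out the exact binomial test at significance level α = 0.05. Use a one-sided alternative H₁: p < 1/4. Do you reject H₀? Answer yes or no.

Exact binomial: n=15, k=6, p₀=1/4=0.2500
P(X≤6) from Σ C(n,i)·p₀^i·(1−p₀)^(n−i)
p-value (one-sided, H₁ less) = 0.94338
At α=0.05: p ≥ α → fail to reject H₀

reject H₀: no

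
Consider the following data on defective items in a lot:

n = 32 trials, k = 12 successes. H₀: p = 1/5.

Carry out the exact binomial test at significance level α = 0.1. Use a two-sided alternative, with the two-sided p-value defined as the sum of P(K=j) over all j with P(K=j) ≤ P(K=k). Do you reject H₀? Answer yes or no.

reject H₀: yes

Exact binomial: n=32, k=12, p₀=1/5=0.2000
P(X=j) = C(n,j)·p₀^j·(1−p₀)^(n−j); p = Σ P(X=j) over j with P(X=j) ≤ P(X=12)
p-value (two-sided) = 0.02385
At α=0.1: p < α → reject H₀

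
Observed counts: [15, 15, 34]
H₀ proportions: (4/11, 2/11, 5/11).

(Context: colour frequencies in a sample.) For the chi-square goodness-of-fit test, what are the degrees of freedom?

df = k − 1 = 3 − 1 = 2

degrees of freedom = 2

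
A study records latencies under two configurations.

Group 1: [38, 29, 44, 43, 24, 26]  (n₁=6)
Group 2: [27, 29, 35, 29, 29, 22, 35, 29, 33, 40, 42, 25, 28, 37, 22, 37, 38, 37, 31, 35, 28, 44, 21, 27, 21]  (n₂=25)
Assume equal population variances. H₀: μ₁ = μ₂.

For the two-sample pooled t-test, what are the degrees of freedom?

df = n₁ + n₂ − 2 = 6 + 25 − 2 = 29

degrees of freedom = 29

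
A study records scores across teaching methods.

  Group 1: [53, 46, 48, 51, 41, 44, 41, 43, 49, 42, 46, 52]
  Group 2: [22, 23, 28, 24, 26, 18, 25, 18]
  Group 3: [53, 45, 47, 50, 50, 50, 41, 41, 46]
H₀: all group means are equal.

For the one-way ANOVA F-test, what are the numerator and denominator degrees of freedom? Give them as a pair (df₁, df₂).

degrees of freedom = [2, 26]

k = 3 groups, N = 29 total
df = (k−1, N−k) = (3−1, 29−3) = (2, 26)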